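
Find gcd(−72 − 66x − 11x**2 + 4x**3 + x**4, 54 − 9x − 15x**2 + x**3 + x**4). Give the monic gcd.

9 + 6x + x**2

Apply the Euclidean algorithm:
  x**4 + 4x**3 − 11x**2 − 66x − 72 = (x**4 + x**3 − 15x**2 − 9x + 54) + (3x**3 + 4x**2 − 57x − 126)
  x**4 + x**3 − 15x**2 − 9x + 54 = ((1/3)x − 1/9)(3x**3 + 4x**2 − 57x − 126) + ((40/9)x**2 + (80/3)x + 40)
  3x**3 + 4x**2 − 57x − 126 = ((27/40)x − 63/20)((40/9)x**2 + (80/3)x + 40) + (0)
Last nonzero remainder: (40/9)x**2 + (80/3)x + 40. Dividing through by 40/9 gives the monic gcd x**2 + 6x + 9.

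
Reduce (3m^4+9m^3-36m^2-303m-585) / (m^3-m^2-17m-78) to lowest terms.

(3m^2-6m-45)/(m-6)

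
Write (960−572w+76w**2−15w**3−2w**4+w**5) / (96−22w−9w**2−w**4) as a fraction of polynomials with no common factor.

Euclidean algorithm in ℚ[w]:
  w**5−2w**4−15w**3+76w**2−572w+960 = (−w+2)(−w**4−9w**2−22w+96) + (−24w**3+72w**2−432w+768)
  −w**4−9w**2−22w+96 = ((1/24)w+1/8)(−24w**3+72w**2−432w+768) + (0)
Last nonzero remainder: −24w**3+72w**2−432w+768. Dividing through by −24 gives the monic gcd w**3−3w**2+18w−32.
Cancel w**3−3w**2+18w−32 from numerator and denominator to get the reduced form.

(30−w−w**2)/(3+w)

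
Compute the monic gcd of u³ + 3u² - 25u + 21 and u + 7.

u + 7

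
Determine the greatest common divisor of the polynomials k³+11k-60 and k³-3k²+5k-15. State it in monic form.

Apply the Euclidean algorithm:
  k³+11k-60 = (k³-3k²+5k-15) + (3k²+6k-45)
  k³-3k²+5k-15 = ((1/3)k-5/3)(3k²+6k-45) + (30k-90)
  3k²+6k-45 = ((1/10)k+1/2)(30k-90) + (0)
Last nonzero remainder: 30k-90. Dividing through by 30 gives the monic gcd k-3.

k-3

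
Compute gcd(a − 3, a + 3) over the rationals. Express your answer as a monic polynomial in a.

1

Euclidean algorithm in ℚ[a]:
  a − 3 = (a + 3) + (−6)
  a + 3 = (−(1/6)a − 1/2)(−6) + (0)
The last nonzero remainder is the constant −6, so the polynomials are coprime and gcd = 1.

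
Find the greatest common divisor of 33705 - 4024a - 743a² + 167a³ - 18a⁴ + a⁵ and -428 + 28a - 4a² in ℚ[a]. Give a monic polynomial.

107 - 7a + a²

Repeated division with remainder:
  a⁵ - 18a⁴ + 167a³ - 743a² - 4024a + 33705 = (-(1/4)a³ + (11/4)a² + (17/4)a - 315/4)(-4a² + 28a - 428) + (0)
Last nonzero remainder: -4a² + 28a - 428. Dividing through by -4 gives the monic gcd a² - 7a + 107.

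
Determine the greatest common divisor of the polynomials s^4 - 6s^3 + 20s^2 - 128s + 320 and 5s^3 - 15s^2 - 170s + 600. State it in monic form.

s - 4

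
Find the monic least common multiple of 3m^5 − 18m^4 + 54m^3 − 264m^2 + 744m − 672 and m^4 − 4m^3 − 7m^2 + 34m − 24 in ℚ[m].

m^7 − 4m^6 + 3m^5 − 34m^4 + 18m^3 + 536m^2 − 1192m + 672

Euclidean algorithm in ℚ[m]:
  3m^5 − 18m^4 + 54m^3 − 264m^2 + 744m − 672 = (3m − 6)(m^4 − 4m^3 − 7m^2 + 34m − 24) + (51m^3 − 408m^2 + 1020m − 816)
  m^4 − 4m^3 − 7m^2 + 34m − 24 = ((1/51)m + 4/51)(51m^3 − 408m^2 + 1020m − 816) + (5m^2 − 30m + 40)
  51m^3 − 408m^2 + 1020m − 816 = ((51/5)m − 102/5)(5m^2 − 30m + 40) + (0)
Last nonzero remainder: 5m^2 − 30m + 40. Dividing through by 5 gives the monic gcd m^2 − 6m + 8.
Then lcm(f, g) = f·g / gcd(f, g); expanding and making the result monic gives the answer.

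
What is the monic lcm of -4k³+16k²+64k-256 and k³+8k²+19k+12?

k⁵-29k³-12k²+208k+192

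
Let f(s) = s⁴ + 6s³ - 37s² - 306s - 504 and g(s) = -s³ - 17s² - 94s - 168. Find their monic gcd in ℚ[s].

Euclidean algorithm in ℚ[s]:
  s⁴ + 6s³ - 37s² - 306s - 504 = (-s + 11)(-s³ - 17s² - 94s - 168) + (56s² + 560s + 1344)
  -s³ - 17s² - 94s - 168 = (-(1/56)s - 1/8)(56s² + 560s + 1344) + (0)
Last nonzero remainder: 56s² + 560s + 1344. Dividing through by 56 gives the monic gcd s² + 10s + 24.

s² + 10s + 24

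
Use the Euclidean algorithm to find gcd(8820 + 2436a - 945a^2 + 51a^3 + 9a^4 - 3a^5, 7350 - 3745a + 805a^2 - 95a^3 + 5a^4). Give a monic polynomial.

Euclidean algorithm in ℚ[a]:
  -3a^5 + 9a^4 + 51a^3 - 945a^2 + 2436a + 8820 = (-(3/5)a - 48/5)(5a^4 - 95a^3 + 805a^2 - 3745a + 7350) + (-378a^3 + 4536a^2 - 29106a + 79380)
  5a^4 - 95a^3 + 805a^2 - 3745a + 7350 = (-(5/378)a + 5/54)(-378a^3 + 4536a^2 - 29106a + 79380) + (0)
Last nonzero remainder: -378a^3 + 4536a^2 - 29106a + 79380. Dividing through by -378 gives the monic gcd a^3 - 12a^2 + 77a - 210.

-210 + 77a - 12a^2 + a^3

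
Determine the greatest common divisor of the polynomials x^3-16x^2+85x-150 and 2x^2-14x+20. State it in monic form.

Euclidean algorithm in ℚ[x]:
  x^3-16x^2+85x-150 = ((1/2)x-9/2)(2x^2-14x+20) + (12x-60)
  2x^2-14x+20 = ((1/6)x-1/3)(12x-60) + (0)
Last nonzero remainder: 12x-60. Dividing through by 12 gives the monic gcd x-5.

x-5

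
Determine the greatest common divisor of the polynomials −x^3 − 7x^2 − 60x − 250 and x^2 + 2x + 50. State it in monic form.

Repeated division with remainder:
  −x^3 − 7x^2 − 60x − 250 = (−x − 5)(x^2 + 2x + 50) + (0)
The last nonzero remainder x^2 + 2x + 50 is already monic.

x^2 + 2x + 50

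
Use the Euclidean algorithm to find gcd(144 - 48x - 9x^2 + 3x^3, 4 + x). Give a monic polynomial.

4 + x

Euclidean algorithm in ℚ[x]:
  3x^3 - 9x^2 - 48x + 144 = (3x^2 - 21x + 36)(x + 4) + (0)
The last nonzero remainder x + 4 is already monic.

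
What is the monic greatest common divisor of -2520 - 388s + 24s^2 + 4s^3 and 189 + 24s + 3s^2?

1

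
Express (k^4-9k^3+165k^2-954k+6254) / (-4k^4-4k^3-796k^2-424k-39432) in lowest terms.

Repeated division with remainder:
  k^4-9k^3+165k^2-954k+6254 = (-1/4)(-4k^4-4k^3-796k^2-424k-39432) + (-10k^3-34k^2-1060k-3604)
  -4k^4-4k^3-796k^2-424k-39432 = ((2/5)k-24/25)(-10k^3-34k^2-1060k-3604) + (-(10116/25)k^2-1072296/25)
  -10k^3-34k^2-1060k-3604 = ((125/5058)k+425/5058)(-(10116/25)k^2-1072296/25) + (0)
Last nonzero remainder: -(10116/25)k^2-1072296/25. Dividing through by -10116/25 gives the monic gcd k^2+106.
Cancel k^2+106 from numerator and denominator to get the reduced form.

(-k^2+9k-59)/(4k^2+4k+372)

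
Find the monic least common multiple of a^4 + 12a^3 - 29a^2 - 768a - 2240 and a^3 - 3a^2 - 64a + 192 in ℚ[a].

Apply the Euclidean algorithm:
  a^4 + 12a^3 - 29a^2 - 768a - 2240 = (a + 15)(a^3 - 3a^2 - 64a + 192) + (80a^2 - 5120)
  a^3 - 3a^2 - 64a + 192 = ((1/80)a - 3/80)(80a^2 - 5120) + (0)
Last nonzero remainder: 80a^2 - 5120. Dividing through by 80 gives the monic gcd a^2 - 64.
Then lcm(f, g) = f·g / gcd(f, g); expanding and making the result monic gives the answer.

a^5 + 9a^4 - 65a^3 - 681a^2 + 64a + 6720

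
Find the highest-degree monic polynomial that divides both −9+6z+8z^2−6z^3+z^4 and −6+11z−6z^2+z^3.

3−4z+z^2

Euclidean algorithm in ℚ[z]:
  z^4−6z^3+8z^2+6z−9 = (z)(z^3−6z^2+11z−6) + (−3z^2+12z−9)
  z^3−6z^2+11z−6 = (−(1/3)z+2/3)(−3z^2+12z−9) + (0)
Last nonzero remainder: −3z^2+12z−9. Dividing through by −3 gives the monic gcd z^2−4z+3.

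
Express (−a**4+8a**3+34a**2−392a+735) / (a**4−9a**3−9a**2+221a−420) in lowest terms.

(−a**2−2a+35)/(a**2+a−20)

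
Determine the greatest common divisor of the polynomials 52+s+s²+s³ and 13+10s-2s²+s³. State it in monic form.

13-3s+s²

Apply the Euclidean algorithm:
  s³+s²+s+52 = (s³-2s²+10s+13) + (3s²-9s+39)
  s³-2s²+10s+13 = ((1/3)s+1/3)(3s²-9s+39) + (0)
Last nonzero remainder: 3s²-9s+39. Dividing through by 3 gives the monic gcd s²-3s+13.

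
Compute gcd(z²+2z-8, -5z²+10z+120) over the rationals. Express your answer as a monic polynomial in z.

z+4

Repeated division with remainder:
  z²+2z-8 = (-1/5)(-5z²+10z+120) + (4z+16)
  -5z²+10z+120 = (-(5/4)z+15/2)(4z+16) + (0)
Last nonzero remainder: 4z+16. Dividing through by 4 gives the monic gcd z+4.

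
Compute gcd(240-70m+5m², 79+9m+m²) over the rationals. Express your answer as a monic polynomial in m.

1

By polynomial division,
  5m²-70m+240 = (5)(m²+9m+79) + (-115m-155)
  m²+9m+79 = (-(1/115)m-176/2645)(-115m-155) + (36335/529)
  -115m-155 = (-(12167/7267)m-16399/7267)(36335/529) + (0)
The last nonzero remainder is the constant 36335/529, so the polynomials are coprime and gcd = 1.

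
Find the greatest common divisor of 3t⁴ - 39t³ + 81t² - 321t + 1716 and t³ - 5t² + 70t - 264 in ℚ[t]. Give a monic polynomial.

t - 4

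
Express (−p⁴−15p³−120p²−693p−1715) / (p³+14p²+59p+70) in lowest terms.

Repeated division with remainder:
  −p⁴−15p³−120p²−693p−1715 = (−p−1)(p³+14p²+59p+70) + (−47p²−564p−1645)
  p³+14p²+59p+70 = (−(1/47)p−2/47)(−47p²−564p−1645) + (0)
Last nonzero remainder: −47p²−564p−1645. Dividing through by −47 gives the monic gcd p²+12p+35.
Cancel p²+12p+35 from numerator and denominator to get the reduced form.

(−p²−3p−49)/(p+2)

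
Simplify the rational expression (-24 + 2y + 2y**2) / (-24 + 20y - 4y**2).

Repeated division with remainder:
  2y**2 + 2y - 24 = (-1/2)(-4y**2 + 20y - 24) + (12y - 36)
  -4y**2 + 20y - 24 = (-(1/3)y + 2/3)(12y - 36) + (0)
Last nonzero remainder: 12y - 36. Dividing through by 12 gives the monic gcd y - 3.
Cancel y - 3 from numerator and denominator to get the reduced form.

(-4 - y)/(-4 + 2y)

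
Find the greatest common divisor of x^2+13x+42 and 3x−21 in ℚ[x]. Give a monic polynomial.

Repeated division with remainder:
  x^2+13x+42 = ((1/3)x+20/3)(3x−21) + (182)
  3x−21 = ((3/182)x−3/26)(182) + (0)
The last nonzero remainder is the constant 182, so the polynomials are coprime and gcd = 1.

1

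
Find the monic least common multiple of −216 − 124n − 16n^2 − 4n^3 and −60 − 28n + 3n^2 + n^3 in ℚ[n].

By polynomial division,
  −4n^3 − 16n^2 − 124n − 216 = (−4)(n^3 + 3n^2 − 28n − 60) + (−4n^2 − 236n − 456)
  n^3 + 3n^2 − 28n − 60 = (−(1/4)n + 14)(−4n^2 − 236n − 456) + (3162n + 6324)
  −4n^2 − 236n − 456 = (−(2/1581)n − 38/527)(3162n + 6324) + (0)
Last nonzero remainder: 3162n + 6324. Dividing through by 3162 gives the monic gcd n + 2.
Then lcm(f, g) = f·g / gcd(f, g); expanding and making the result monic gives the answer.

−1620 − 876n − 35n^2 + 5n^3 + 5n^4 + n^5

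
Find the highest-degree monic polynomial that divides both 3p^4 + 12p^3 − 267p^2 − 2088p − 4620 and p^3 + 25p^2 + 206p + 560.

p + 7

Repeated division with remainder:
  3p^4 + 12p^3 − 267p^2 − 2088p − 4620 = (3p − 63)(p^3 + 25p^2 + 206p + 560) + (690p^2 + 9210p + 30660)
  p^3 + 25p^2 + 206p + 560 = ((1/690)p + 134/7935)(690p^2 + 9210p + 30660) + ((3192/529)p + 22344/529)
  690p^2 + 9210p + 30660 = ((60835/532)p + 193085/266)((3192/529)p + 22344/529) + (0)
Last nonzero remainder: (3192/529)p + 22344/529. Dividing through by 3192/529 gives the monic gcd p + 7.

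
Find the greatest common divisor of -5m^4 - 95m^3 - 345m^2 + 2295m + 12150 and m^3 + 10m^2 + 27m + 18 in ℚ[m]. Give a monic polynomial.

By polynomial division,
  -5m^4 - 95m^3 - 345m^2 + 2295m + 12150 = (-5m - 45)(m^3 + 10m^2 + 27m + 18) + (240m^2 + 3600m + 12960)
  m^3 + 10m^2 + 27m + 18 = ((1/240)m - 1/48)(240m^2 + 3600m + 12960) + (48m + 288)
  240m^2 + 3600m + 12960 = (5m + 45)(48m + 288) + (0)
Last nonzero remainder: 48m + 288. Dividing through by 48 gives the monic gcd m + 6.

m + 6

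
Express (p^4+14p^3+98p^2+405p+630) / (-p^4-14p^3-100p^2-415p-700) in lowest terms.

Apply the Euclidean algorithm:
  p^4+14p^3+98p^2+405p+630 = (-1)(-p^4-14p^3-100p^2-415p-700) + (-2p^2-10p-70)
  -p^4-14p^3-100p^2-415p-700 = ((1/2)p^2+(9/2)p+10)(-2p^2-10p-70) + (0)
Last nonzero remainder: -2p^2-10p-70. Dividing through by -2 gives the monic gcd p^2+5p+35.
Cancel p^2+5p+35 from numerator and denominator to get the reduced form.

(-p^2-9p-18)/(p^2+9p+20)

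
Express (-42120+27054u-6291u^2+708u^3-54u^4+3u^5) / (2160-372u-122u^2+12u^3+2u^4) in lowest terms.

(-2106+405u-27u^2+3u^3)/(108+30u+2u^2)

By polynomial division,
  3u^5-54u^4+708u^3-6291u^2+27054u-42120 = ((3/2)u-36)(2u^4+12u^3-122u^2-372u+2160) + (1323u^3-10125u^2+10422u+35640)
  2u^4+12u^3-122u^2-372u+2160 = ((2/1323)u+446/21609)(1323u^3-10125u^2+10422u+35640) + ((171000/2401)u^2-(1539000/2401)u+3420000/2401)
  1323u^3-10125u^2+10422u+35640 = ((352947/19000)u+237699/9500)((171000/2401)u^2-(1539000/2401)u+3420000/2401) + (0)
Last nonzero remainder: (171000/2401)u^2-(1539000/2401)u+3420000/2401. Dividing through by 171000/2401 gives the monic gcd u^2-9u+20.
Cancel u^2-9u+20 from numerator and denominator to get the reduced form.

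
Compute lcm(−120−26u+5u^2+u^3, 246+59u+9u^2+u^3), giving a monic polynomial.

−4920−1426u+7u^2+30u^3+8u^4+u^5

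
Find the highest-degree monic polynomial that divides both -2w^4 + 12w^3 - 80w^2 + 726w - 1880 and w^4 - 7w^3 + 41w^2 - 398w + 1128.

w^3 - w^2 + 35w - 188

Apply the Euclidean algorithm:
  -2w^4 + 12w^3 - 80w^2 + 726w - 1880 = (-2)(w^4 - 7w^3 + 41w^2 - 398w + 1128) + (-2w^3 + 2w^2 - 70w + 376)
  w^4 - 7w^3 + 41w^2 - 398w + 1128 = (-(1/2)w + 3)(-2w^3 + 2w^2 - 70w + 376) + (0)
Last nonzero remainder: -2w^3 + 2w^2 - 70w + 376. Dividing through by -2 gives the monic gcd w^3 - w^2 + 35w - 188.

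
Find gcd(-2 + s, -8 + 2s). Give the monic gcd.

1

By polynomial division,
  s - 2 = (1/2)(2s - 8) + (2)
  2s - 8 = (s - 4)(2) + (0)
The last nonzero remainder is the constant 2, so the polynomials are coprime and gcd = 1.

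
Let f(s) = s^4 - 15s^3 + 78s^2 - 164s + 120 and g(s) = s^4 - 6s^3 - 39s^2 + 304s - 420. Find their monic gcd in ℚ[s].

Repeated division with remainder:
  s^4 - 15s^3 + 78s^2 - 164s + 120 = (s^4 - 6s^3 - 39s^2 + 304s - 420) + (-9s^3 + 117s^2 - 468s + 540)
  s^4 - 6s^3 - 39s^2 + 304s - 420 = (-(1/9)s - 7/9)(-9s^3 + 117s^2 - 468s + 540) + (0)
Last nonzero remainder: -9s^3 + 117s^2 - 468s + 540. Dividing through by -9 gives the monic gcd s^3 - 13s^2 + 52s - 60.

s^3 - 13s^2 + 52s - 60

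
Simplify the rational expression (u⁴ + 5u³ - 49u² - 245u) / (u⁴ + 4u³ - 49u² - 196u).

Repeated division with remainder:
  u⁴ + 5u³ - 49u² - 245u = (u⁴ + 4u³ - 49u² - 196u) + (u³ - 49u)
  u⁴ + 4u³ - 49u² - 196u = (u + 4)(u³ - 49u) + (0)
The last nonzero remainder u³ - 49u is already monic.
Cancel u³ - 49u from numerator and denominator to get the reduced form.

(u + 5)/(u + 4)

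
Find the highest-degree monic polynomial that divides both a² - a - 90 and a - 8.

1

By polynomial division,
  a² - a - 90 = (a + 7)(a - 8) + (-34)
  a - 8 = (-(1/34)a + 4/17)(-34) + (0)
The last nonzero remainder is the constant -34, so the polynomials are coprime and gcd = 1.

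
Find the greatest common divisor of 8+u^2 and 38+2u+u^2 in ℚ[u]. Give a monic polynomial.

Repeated division with remainder:
  u^2+8 = (u^2+2u+38) + (-2u-30)
  u^2+2u+38 = (-(1/2)u+13/2)(-2u-30) + (233)
  -2u-30 = (-(2/233)u-30/233)(233) + (0)
The last nonzero remainder is the constant 233, so the polynomials are coprime and gcd = 1.

1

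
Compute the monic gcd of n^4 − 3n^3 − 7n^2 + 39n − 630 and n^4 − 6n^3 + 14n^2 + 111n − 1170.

n^2 − n − 30

By polynomial division,
  n^4 − 3n^3 − 7n^2 + 39n − 630 = (n^4 − 6n^3 + 14n^2 + 111n − 1170) + (3n^3 − 21n^2 − 72n + 540)
  n^4 − 6n^3 + 14n^2 + 111n − 1170 = ((1/3)n + 1/3)(3n^3 − 21n^2 − 72n + 540) + (45n^2 − 45n − 1350)
  3n^3 − 21n^2 − 72n + 540 = ((1/15)n − 2/5)(45n^2 − 45n − 1350) + (0)
Last nonzero remainder: 45n^2 − 45n − 1350. Dividing through by 45 gives the monic gcd n^2 − n − 30.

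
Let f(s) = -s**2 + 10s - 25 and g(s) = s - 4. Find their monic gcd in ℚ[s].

1

Repeated division with remainder:
  -s**2 + 10s - 25 = (-s + 6)(s - 4) + (-1)
  s - 4 = (-s + 4)(-1) + (0)
The last nonzero remainder is the constant -1, so the polynomials are coprime and gcd = 1.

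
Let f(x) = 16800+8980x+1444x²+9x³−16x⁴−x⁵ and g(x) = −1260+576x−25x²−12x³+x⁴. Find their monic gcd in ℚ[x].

By polynomial division,
  −x⁵−16x⁴+9x³+1444x²+8980x+16800 = (−x−28)(x⁴−12x³−25x²+576x−1260) + (−352x³+1320x²+23848x−18480)
  x⁴−12x³−25x²+576x−1260 = (−(1/352)x+3/128)(−352x³+1320x²+23848x−18480) + ((189/16)x²−(567/16)x−6615/8)
  −352x³+1320x²+23848x−18480 = (−(5632/189)x+1408/63)((189/16)x²−(567/16)x−6615/8) + (0)
Last nonzero remainder: (189/16)x²−(567/16)x−6615/8. Dividing through by 189/16 gives the monic gcd x²−3x−70.

−70−3x+x²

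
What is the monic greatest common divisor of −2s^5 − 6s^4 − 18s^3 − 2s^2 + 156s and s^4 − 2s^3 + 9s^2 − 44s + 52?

s^3 + 9s − 26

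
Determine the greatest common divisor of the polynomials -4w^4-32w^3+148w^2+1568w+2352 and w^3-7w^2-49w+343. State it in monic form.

Euclidean algorithm in ℚ[w]:
  -4w^4-32w^3+148w^2+1568w+2352 = (-4w-60)(w^3-7w^2-49w+343) + (-468w^2+22932)
  w^3-7w^2-49w+343 = (-(1/468)w+7/468)(-468w^2+22932) + (0)
Last nonzero remainder: -468w^2+22932. Dividing through by -468 gives the monic gcd w^2-49.

w^2-49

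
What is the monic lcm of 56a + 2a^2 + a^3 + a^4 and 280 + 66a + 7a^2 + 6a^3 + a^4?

280a + 66a^2 + 7a^3 + 6a^4 + a^5

Repeated division with remainder:
  a^4 + a^3 + 2a^2 + 56a = (a^4 + 6a^3 + 7a^2 + 66a + 280) + (-5a^3 - 5a^2 - 10a - 280)
  a^4 + 6a^3 + 7a^2 + 66a + 280 = (-(1/5)a - 1)(-5a^3 - 5a^2 - 10a - 280) + (0)
Last nonzero remainder: -5a^3 - 5a^2 - 10a - 280. Dividing through by -5 gives the monic gcd a^3 + a^2 + 2a + 56.
Then lcm(f, g) = f·g / gcd(f, g); expanding and making the result monic gives the answer.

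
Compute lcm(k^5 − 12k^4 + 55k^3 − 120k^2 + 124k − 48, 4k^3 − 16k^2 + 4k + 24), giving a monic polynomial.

k^6 − 11k^5 + 43k^4 − 65k^3 + 4k^2 + 76k − 48

Repeated division with remainder:
  k^5 − 12k^4 + 55k^3 − 120k^2 + 124k − 48 = ((1/4)k^2 − 2k + 11/2)(4k^3 − 16k^2 + 4k + 24) + (−30k^2 + 150k − 180)
  4k^3 − 16k^2 + 4k + 24 = (−(2/15)k − 2/15)(−30k^2 + 150k − 180) + (0)
Last nonzero remainder: −30k^2 + 150k − 180. Dividing through by −30 gives the monic gcd k^2 − 5k + 6.
Then lcm(f, g) = f·g / gcd(f, g); expanding and making the result monic gives the answer.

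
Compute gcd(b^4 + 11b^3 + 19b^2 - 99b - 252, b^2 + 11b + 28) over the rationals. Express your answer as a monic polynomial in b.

Repeated division with remainder:
  b^4 + 11b^3 + 19b^2 - 99b - 252 = (b^2 - 9)(b^2 + 11b + 28) + (0)
The last nonzero remainder b^2 + 11b + 28 is already monic.

b^2 + 11b + 28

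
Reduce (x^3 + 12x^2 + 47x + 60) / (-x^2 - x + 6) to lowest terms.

Repeated division with remainder:
  x^3 + 12x^2 + 47x + 60 = (-x - 11)(-x^2 - x + 6) + (42x + 126)
  -x^2 - x + 6 = (-(1/42)x + 1/21)(42x + 126) + (0)
Last nonzero remainder: 42x + 126. Dividing through by 42 gives the monic gcd x + 3.
Cancel x + 3 from numerator and denominator to get the reduced form.

(-x^2 - 9x - 20)/(x - 2)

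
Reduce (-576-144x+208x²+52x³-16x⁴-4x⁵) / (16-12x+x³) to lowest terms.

Repeated division with remainder:
  -4x⁵-16x⁴+52x³+208x²-144x-576 = (-4x²-16x+4)(x³-12x+16) + (80x²+160x-640)
  x³-12x+16 = ((1/80)x-1/40)(80x²+160x-640) + (0)
Last nonzero remainder: 80x²+160x-640. Dividing through by 80 gives the monic gcd x²+2x-8.
Cancel x²+2x-8 from numerator and denominator to get the reduced form.

(72+36x-8x²-4x³)/(-2+x)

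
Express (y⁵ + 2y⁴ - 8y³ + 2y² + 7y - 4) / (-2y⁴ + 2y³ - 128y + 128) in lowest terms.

(-y³ + y² + y - 1)/(2y² - 8y + 32)

Euclidean algorithm in ℚ[y]:
  y⁵ + 2y⁴ - 8y³ + 2y² + 7y - 4 = (-(1/2)y - 3/2)(-2y⁴ + 2y³ - 128y + 128) + (-5y³ - 62y² - 121y + 188)
  -2y⁴ + 2y³ - 128y + 128 = ((2/5)y - 134/25)(-5y³ - 62y² - 121y + 188) + (-(7098/25)y² - (21294/25)y + 28392/25)
  -5y³ - 62y² - 121y + 188 = ((125/7098)y + 1175/7098)(-(7098/25)y² - (21294/25)y + 28392/25) + (0)
Last nonzero remainder: -(7098/25)y² - (21294/25)y + 28392/25. Dividing through by -7098/25 gives the monic gcd y² + 3y - 4.
Cancel y² + 3y - 4 from numerator and denominator to get the reduced form.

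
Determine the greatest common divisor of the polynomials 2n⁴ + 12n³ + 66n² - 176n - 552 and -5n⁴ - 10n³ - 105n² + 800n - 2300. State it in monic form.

n² + 7n + 46

Euclidean algorithm in ℚ[n]:
  2n⁴ + 12n³ + 66n² - 176n - 552 = (-2/5)(-5n⁴ - 10n³ - 105n² + 800n - 2300) + (8n³ + 24n² + 144n - 1472)
  -5n⁴ - 10n³ - 105n² + 800n - 2300 = (-(5/8)n + 5/8)(8n³ + 24n² + 144n - 1472) + (-30n² - 210n - 1380)
  8n³ + 24n² + 144n - 1472 = (-(4/15)n + 16/15)(-30n² - 210n - 1380) + (0)
Last nonzero remainder: -30n² - 210n - 1380. Dividing through by -30 gives the monic gcd n² + 7n + 46.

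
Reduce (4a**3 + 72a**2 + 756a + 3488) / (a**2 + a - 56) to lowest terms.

(4a**2 + 40a + 436)/(a - 7)

By polynomial division,
  4a**3 + 72a**2 + 756a + 3488 = (4a + 68)(a**2 + a - 56) + (912a + 7296)
  a**2 + a - 56 = ((1/912)a - 7/912)(912a + 7296) + (0)
Last nonzero remainder: 912a + 7296. Dividing through by 912 gives the monic gcd a + 8.
Cancel a + 8 from numerator and denominator to get the reduced form.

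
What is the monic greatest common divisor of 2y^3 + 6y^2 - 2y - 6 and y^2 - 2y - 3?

y + 1

By polynomial division,
  2y^3 + 6y^2 - 2y - 6 = (2y + 10)(y^2 - 2y - 3) + (24y + 24)
  y^2 - 2y - 3 = ((1/24)y - 1/8)(24y + 24) + (0)
Last nonzero remainder: 24y + 24. Dividing through by 24 gives the monic gcd y + 1.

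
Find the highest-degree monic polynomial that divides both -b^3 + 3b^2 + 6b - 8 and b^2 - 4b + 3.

b - 1

Repeated division with remainder:
  -b^3 + 3b^2 + 6b - 8 = (-b - 1)(b^2 - 4b + 3) + (5b - 5)
  b^2 - 4b + 3 = ((1/5)b - 3/5)(5b - 5) + (0)
Last nonzero remainder: 5b - 5. Dividing through by 5 gives the monic gcd b - 1.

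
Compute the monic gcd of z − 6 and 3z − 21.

Repeated division with remainder:
  z − 6 = (1/3)(3z − 21) + (1)
  3z − 21 = (3z − 21)(1) + (0)
The last nonzero remainder is the constant 1, so the polynomials are coprime and gcd = 1.

1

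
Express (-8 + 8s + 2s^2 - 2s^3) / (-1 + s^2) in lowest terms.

(8 - 2s^2)/(1 + s)

Repeated division with remainder:
  -2s^3 + 2s^2 + 8s - 8 = (-2s + 2)(s^2 - 1) + (6s - 6)
  s^2 - 1 = ((1/6)s + 1/6)(6s - 6) + (0)
Last nonzero remainder: 6s - 6. Dividing through by 6 gives the monic gcd s - 1.
Cancel s - 1 from numerator and denominator to get the reduced form.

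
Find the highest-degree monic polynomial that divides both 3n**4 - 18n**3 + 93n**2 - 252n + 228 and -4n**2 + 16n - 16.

Repeated division with remainder:
  3n**4 - 18n**3 + 93n**2 - 252n + 228 = (-(3/4)n**2 + (3/2)n - 57/4)(-4n**2 + 16n - 16) + (0)
Last nonzero remainder: -4n**2 + 16n - 16. Dividing through by -4 gives the monic gcd n**2 - 4n + 4.

n**2 - 4n + 4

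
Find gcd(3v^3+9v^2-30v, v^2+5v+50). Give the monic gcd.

1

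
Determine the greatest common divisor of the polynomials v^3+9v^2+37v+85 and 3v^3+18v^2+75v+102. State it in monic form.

Apply the Euclidean algorithm:
  v^3+9v^2+37v+85 = (1/3)(3v^3+18v^2+75v+102) + (3v^2+12v+51)
  3v^3+18v^2+75v+102 = (v+2)(3v^2+12v+51) + (0)
Last nonzero remainder: 3v^2+12v+51. Dividing through by 3 gives the monic gcd v^2+4v+17.

v^2+4v+17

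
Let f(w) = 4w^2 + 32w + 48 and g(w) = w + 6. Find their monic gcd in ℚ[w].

Apply the Euclidean algorithm:
  4w^2 + 32w + 48 = (4w + 8)(w + 6) + (0)
The last nonzero remainder w + 6 is already monic.

w + 6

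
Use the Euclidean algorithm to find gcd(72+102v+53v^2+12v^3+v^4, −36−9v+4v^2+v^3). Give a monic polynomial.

12+7v+v^2

Euclidean algorithm in ℚ[v]:
  v^4+12v^3+53v^2+102v+72 = (v+8)(v^3+4v^2−9v−36) + (30v^2+210v+360)
  v^3+4v^2−9v−36 = ((1/30)v−1/10)(30v^2+210v+360) + (0)
Last nonzero remainder: 30v^2+210v+360. Dividing through by 30 gives the monic gcd v^2+7v+12.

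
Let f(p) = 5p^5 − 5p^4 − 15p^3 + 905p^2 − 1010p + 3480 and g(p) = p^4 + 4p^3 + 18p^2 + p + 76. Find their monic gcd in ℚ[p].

Euclidean algorithm in ℚ[p]:
  5p^5 − 5p^4 − 15p^3 + 905p^2 − 1010p + 3480 = (5p − 25)(p^4 + 4p^3 + 18p^2 + p + 76) + (−5p^3 + 1350p^2 − 1365p + 5380)
  p^4 + 4p^3 + 18p^2 + p + 76 = (−(1/5)p − 274/5)(−5p^3 + 1350p^2 − 1365p + 5380) + (73725p^2 − 73725p + 294900)
  −5p^3 + 1350p^2 − 1365p + 5380 = (−(1/14745)p + 269/14745)(73725p^2 − 73725p + 294900) + (0)
Last nonzero remainder: 73725p^2 − 73725p + 294900. Dividing through by 73725 gives the monic gcd p^2 − p + 4.

p^2 − p + 4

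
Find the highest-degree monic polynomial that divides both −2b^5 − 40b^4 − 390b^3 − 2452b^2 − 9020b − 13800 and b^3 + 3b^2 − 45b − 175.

By polynomial division,
  −2b^5 − 40b^4 − 390b^3 − 2452b^2 − 9020b − 13800 = (−2b^2 − 34b − 378)(b^3 + 3b^2 − 45b − 175) + (−3198b^2 − 31980b − 79950)
  b^3 + 3b^2 − 45b − 175 = (−(1/3198)b + 7/3198)(−3198b^2 − 31980b − 79950) + (0)
Last nonzero remainder: −3198b^2 − 31980b − 79950. Dividing through by −3198 gives the monic gcd b^2 + 10b + 25.

b^2 + 10b + 25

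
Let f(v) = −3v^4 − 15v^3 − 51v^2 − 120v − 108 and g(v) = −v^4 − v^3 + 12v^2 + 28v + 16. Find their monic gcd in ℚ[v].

v^2 + 4v + 4

Apply the Euclidean algorithm:
  −3v^4 − 15v^3 − 51v^2 − 120v − 108 = (3)(−v^4 − v^3 + 12v^2 + 28v + 16) + (−12v^3 − 87v^2 − 204v − 156)
  −v^4 − v^3 + 12v^2 + 28v + 16 = ((1/12)v − 25/48)(−12v^3 − 87v^2 − 204v − 156) + (−(261/16)v^2 − (261/4)v − 261/4)
  −12v^3 − 87v^2 − 204v − 156 = ((64/87)v + 208/87)(−(261/16)v^2 − (261/4)v − 261/4) + (0)
Last nonzero remainder: −(261/16)v^2 − (261/4)v − 261/4. Dividing through by −261/16 gives the monic gcd v^2 + 4v + 4.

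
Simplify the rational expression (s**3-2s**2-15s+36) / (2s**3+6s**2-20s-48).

(s-3)/(2s+4)

By polynomial division,
  s**3-2s**2-15s+36 = (1/2)(2s**3+6s**2-20s-48) + (-5s**2-5s+60)
  2s**3+6s**2-20s-48 = (-(2/5)s-4/5)(-5s**2-5s+60) + (0)
Last nonzero remainder: -5s**2-5s+60. Dividing through by -5 gives the monic gcd s**2+s-12.
Cancel s**2+s-12 from numerator and denominator to get the reduced form.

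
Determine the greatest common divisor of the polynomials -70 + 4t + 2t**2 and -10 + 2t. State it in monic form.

-5 + t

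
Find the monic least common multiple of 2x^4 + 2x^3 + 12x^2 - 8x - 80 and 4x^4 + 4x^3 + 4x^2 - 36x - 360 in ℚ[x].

Euclidean algorithm in ℚ[x]:
  2x^4 + 2x^3 + 12x^2 - 8x - 80 = (1/2)(4x^4 + 4x^3 + 4x^2 - 36x - 360) + (10x^2 + 10x + 100)
  4x^4 + 4x^3 + 4x^2 - 36x - 360 = ((2/5)x^2 - 18/5)(10x^2 + 10x + 100) + (0)
Last nonzero remainder: 10x^2 + 10x + 100. Dividing through by 10 gives the monic gcd x^2 + x + 10.
Then lcm(f, g) = f·g / gcd(f, g); expanding and making the result monic gives the answer.

x^6 + x^5 - 3x^4 - 13x^3 - 94x^2 + 36x + 360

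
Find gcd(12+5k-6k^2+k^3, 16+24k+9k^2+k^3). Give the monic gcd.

1+k

Apply the Euclidean algorithm:
  k^3-6k^2+5k+12 = (k^3+9k^2+24k+16) + (-15k^2-19k-4)
  k^3+9k^2+24k+16 = (-(1/15)k-116/225)(-15k^2-19k-4) + ((3136/225)k+3136/225)
  -15k^2-19k-4 = (-(3375/3136)k-225/784)((3136/225)k+3136/225) + (0)
Last nonzero remainder: (3136/225)k+3136/225. Dividing through by 3136/225 gives the monic gcd k+1.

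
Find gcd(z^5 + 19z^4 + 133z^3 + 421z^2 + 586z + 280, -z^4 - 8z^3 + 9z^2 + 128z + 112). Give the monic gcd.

z^3 + 12z^2 + 39z + 28

Repeated division with remainder:
  z^5 + 19z^4 + 133z^3 + 421z^2 + 586z + 280 = (-z - 11)(-z^4 - 8z^3 + 9z^2 + 128z + 112) + (54z^3 + 648z^2 + 2106z + 1512)
  -z^4 - 8z^3 + 9z^2 + 128z + 112 = (-(1/54)z + 2/27)(54z^3 + 648z^2 + 2106z + 1512) + (0)
Last nonzero remainder: 54z^3 + 648z^2 + 2106z + 1512. Dividing through by 54 gives the monic gcd z^3 + 12z^2 + 39z + 28.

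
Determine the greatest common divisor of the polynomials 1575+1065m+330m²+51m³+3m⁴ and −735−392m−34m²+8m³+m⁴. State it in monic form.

35+12m+m²

Euclidean algorithm in ℚ[m]:
  3m⁴+51m³+330m²+1065m+1575 = (3)(m⁴+8m³−34m²−392m−735) + (27m³+432m²+2241m+3780)
  m⁴+8m³−34m²−392m−735 = ((1/27)m−8/27)(27m³+432m²+2241m+3780) + (11m²+132m+385)
  27m³+432m²+2241m+3780 = ((27/11)m+108/11)(11m²+132m+385) + (0)
Last nonzero remainder: 11m²+132m+385. Dividing through by 11 gives the monic gcd m²+12m+35.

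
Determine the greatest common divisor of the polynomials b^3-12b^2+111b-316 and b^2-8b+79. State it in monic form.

Apply the Euclidean algorithm:
  b^3-12b^2+111b-316 = (b-4)(b^2-8b+79) + (0)
The last nonzero remainder b^2-8b+79 is already monic.

b^2-8b+79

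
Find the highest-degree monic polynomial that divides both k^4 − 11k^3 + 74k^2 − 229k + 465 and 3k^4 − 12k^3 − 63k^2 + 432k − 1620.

k^2 − 4k + 15

Euclidean algorithm in ℚ[k]:
  k^4 − 11k^3 + 74k^2 − 229k + 465 = (1/3)(3k^4 − 12k^3 − 63k^2 + 432k − 1620) + (−7k^3 + 95k^2 − 373k + 1005)
  3k^4 − 12k^3 − 63k^2 + 432k − 1620 = (−(3/7)k − 201/49)(−7k^3 + 95k^2 − 373k + 1005) + ((8175/49)k^2 − (32700/49)k + 122625/49)
  −7k^3 + 95k^2 − 373k + 1005 = (−(343/8175)k + 3283/8175)((8175/49)k^2 − (32700/49)k + 122625/49) + (0)
Last nonzero remainder: (8175/49)k^2 − (32700/49)k + 122625/49. Dividing through by 8175/49 gives the monic gcd k^2 − 4k + 15.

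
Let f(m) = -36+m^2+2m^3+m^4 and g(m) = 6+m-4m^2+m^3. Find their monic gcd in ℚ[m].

-2+m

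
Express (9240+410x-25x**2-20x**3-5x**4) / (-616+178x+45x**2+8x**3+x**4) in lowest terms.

By polynomial division,
  -5x**4-20x**3-25x**2+410x+9240 = (-5)(x**4+8x**3+45x**2+178x-616) + (20x**3+200x**2+1300x+6160)
  x**4+8x**3+45x**2+178x-616 = ((1/20)x-1/10)(20x**3+200x**2+1300x+6160) + (0)
Last nonzero remainder: 20x**3+200x**2+1300x+6160. Dividing through by 20 gives the monic gcd x**3+10x**2+65x+308.
Cancel x**3+10x**2+65x+308 from numerator and denominator to get the reduced form.

(30-5x)/(-2+x)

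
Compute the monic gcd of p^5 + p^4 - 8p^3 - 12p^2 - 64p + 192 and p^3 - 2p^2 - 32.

p^2 + 2p + 8

Euclidean algorithm in ℚ[p]:
  p^5 + p^4 - 8p^3 - 12p^2 - 64p + 192 = (p^2 + 3p - 2)(p^3 - 2p^2 - 32) + (16p^2 + 32p + 128)
  p^3 - 2p^2 - 32 = ((1/16)p - 1/4)(16p^2 + 32p + 128) + (0)
Last nonzero remainder: 16p^2 + 32p + 128. Dividing through by 16 gives the monic gcd p^2 + 2p + 8.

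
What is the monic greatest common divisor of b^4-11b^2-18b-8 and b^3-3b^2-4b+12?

Euclidean algorithm in ℚ[b]:
  b^4-11b^2-18b-8 = (b+3)(b^3-3b^2-4b+12) + (2b^2-18b-44)
  b^3-3b^2-4b+12 = ((1/2)b+3)(2b^2-18b-44) + (72b+144)
  2b^2-18b-44 = ((1/36)b-11/36)(72b+144) + (0)
Last nonzero remainder: 72b+144. Dividing through by 72 gives the monic gcd b+2.

b+2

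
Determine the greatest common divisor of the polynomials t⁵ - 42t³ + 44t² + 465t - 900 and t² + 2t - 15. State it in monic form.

t² + 2t - 15

By polynomial division,
  t⁵ - 42t³ + 44t² + 465t - 900 = (t³ - 2t² - 23t + 60)(t² + 2t - 15) + (0)
The last nonzero remainder t² + 2t - 15 is already monic.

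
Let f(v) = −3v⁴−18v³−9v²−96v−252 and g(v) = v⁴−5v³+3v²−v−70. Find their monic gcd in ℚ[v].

Euclidean algorithm in ℚ[v]:
  −3v⁴−18v³−9v²−96v−252 = (−3)(v⁴−5v³+3v²−v−70) + (−33v³−99v−462)
  v⁴−5v³+3v²−v−70 = (−(1/33)v+5/33)(−33v³−99v−462) + (0)
Last nonzero remainder: −33v³−99v−462. Dividing through by −33 gives the monic gcd v³+3v+14.

v³+3v+14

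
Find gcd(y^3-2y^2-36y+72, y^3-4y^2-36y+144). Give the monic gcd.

By polynomial division,
  y^3-2y^2-36y+72 = (y^3-4y^2-36y+144) + (2y^2-72)
  y^3-4y^2-36y+144 = ((1/2)y-2)(2y^2-72) + (0)
Last nonzero remainder: 2y^2-72. Dividing through by 2 gives the monic gcd y^2-36.

y^2-36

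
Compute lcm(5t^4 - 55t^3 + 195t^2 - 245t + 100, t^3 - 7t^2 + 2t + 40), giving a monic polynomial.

Repeated division with remainder:
  5t^4 - 55t^3 + 195t^2 - 245t + 100 = (5t - 20)(t^3 - 7t^2 + 2t + 40) + (45t^2 - 405t + 900)
  t^3 - 7t^2 + 2t + 40 = ((1/45)t + 2/45)(45t^2 - 405t + 900) + (0)
Last nonzero remainder: 45t^2 - 405t + 900. Dividing through by 45 gives the monic gcd t^2 - 9t + 20.
Then lcm(f, g) = f·g / gcd(f, g); expanding and making the result monic gives the answer.

t^5 - 9t^4 + 17t^3 + 29t^2 - 78t + 40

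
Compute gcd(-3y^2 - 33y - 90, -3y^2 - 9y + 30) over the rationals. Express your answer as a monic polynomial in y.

By polynomial division,
  -3y^2 - 33y - 90 = (-3y^2 - 9y + 30) + (-24y - 120)
  -3y^2 - 9y + 30 = ((1/8)y - 1/4)(-24y - 120) + (0)
Last nonzero remainder: -24y - 120. Dividing through by -24 gives the monic gcd y + 5.

y + 5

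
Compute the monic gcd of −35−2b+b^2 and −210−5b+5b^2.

Euclidean algorithm in ℚ[b]:
  b^2−2b−35 = (1/5)(5b^2−5b−210) + (−b+7)
  5b^2−5b−210 = (−5b−30)(−b+7) + (0)
Last nonzero remainder: −b+7. Dividing through by −1 gives the monic gcd b−7.

−7+b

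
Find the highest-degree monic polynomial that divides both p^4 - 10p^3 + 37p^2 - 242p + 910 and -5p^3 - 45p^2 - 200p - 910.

Repeated division with remainder:
  p^4 - 10p^3 + 37p^2 - 242p + 910 = (-(1/5)p + 19/5)(-5p^3 - 45p^2 - 200p - 910) + (168p^2 + 336p + 4368)
  -5p^3 - 45p^2 - 200p - 910 = (-(5/168)p - 5/24)(168p^2 + 336p + 4368) + (0)
Last nonzero remainder: 168p^2 + 336p + 4368. Dividing through by 168 gives the monic gcd p^2 + 2p + 26.

p^2 + 2p + 26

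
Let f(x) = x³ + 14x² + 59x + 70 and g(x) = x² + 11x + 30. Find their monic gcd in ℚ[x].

Repeated division with remainder:
  x³ + 14x² + 59x + 70 = (x + 3)(x² + 11x + 30) + (−4x − 20)
  x² + 11x + 30 = (−(1/4)x − 3/2)(−4x − 20) + (0)
Last nonzero remainder: −4x − 20. Dividing through by −4 gives the monic gcd x + 5.

x + 5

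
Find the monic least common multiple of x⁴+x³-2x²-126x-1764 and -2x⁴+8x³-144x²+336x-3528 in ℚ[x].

x⁶-5x⁵+34x⁴-72x³-1092x²+5292x-74088

Euclidean algorithm in ℚ[x]:
  x⁴+x³-2x²-126x-1764 = (-1/2)(-2x⁴+8x³-144x²+336x-3528) + (5x³-74x²+42x-3528)
  -2x⁴+8x³-144x²+336x-3528 = (-(2/5)x-108/25)(5x³-74x²+42x-3528) + (-(11172/25)x²-(22344/25)x-469224/25)
  5x³-74x²+42x-3528 = (-(125/11172)x+25/133)(-(11172/25)x²-(22344/25)x-469224/25) + (0)
Last nonzero remainder: -(11172/25)x²-(22344/25)x-469224/25. Dividing through by -11172/25 gives the monic gcd x²+2x+42.
Then lcm(f, g) = f·g / gcd(f, g); expanding and making the result monic gives the answer.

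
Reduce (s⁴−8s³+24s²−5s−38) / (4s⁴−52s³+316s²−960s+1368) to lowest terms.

(s²−s−2)/(4s²−24s+72)

Repeated division with remainder:
  s⁴−8s³+24s²−5s−38 = (1/4)(4s⁴−52s³+316s²−960s+1368) + (5s³−55s²+235s−380)
  4s⁴−52s³+316s²−960s+1368 = ((4/5)s−8/5)(5s³−55s²+235s−380) + (40s²−280s+760)
  5s³−55s²+235s−380 = ((1/8)s−1/2)(40s²−280s+760) + (0)
Last nonzero remainder: 40s²−280s+760. Dividing through by 40 gives the monic gcd s²−7s+19.
Cancel s²−7s+19 from numerator and denominator to get the reduced form.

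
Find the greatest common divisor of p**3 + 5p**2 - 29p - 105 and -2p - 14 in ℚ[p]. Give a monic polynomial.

p + 7

Apply the Euclidean algorithm:
  p**3 + 5p**2 - 29p - 105 = (-(1/2)p**2 + p + 15/2)(-2p - 14) + (0)
Last nonzero remainder: -2p - 14. Dividing through by -2 gives the monic gcd p + 7.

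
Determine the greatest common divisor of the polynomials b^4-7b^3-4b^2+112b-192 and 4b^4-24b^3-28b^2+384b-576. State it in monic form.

b^3-3b^2-16b+48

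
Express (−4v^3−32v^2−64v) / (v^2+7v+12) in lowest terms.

(−4v^2−16v)/(v+3)

Euclidean algorithm in ℚ[v]:
  −4v^3−32v^2−64v = (−4v−4)(v^2+7v+12) + (12v+48)
  v^2+7v+12 = ((1/12)v+1/4)(12v+48) + (0)
Last nonzero remainder: 12v+48. Dividing through by 12 gives the monic gcd v+4.
Cancel v+4 from numerator and denominator to get the reduced form.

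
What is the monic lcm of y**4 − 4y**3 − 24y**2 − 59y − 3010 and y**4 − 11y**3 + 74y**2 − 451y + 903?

By polynomial division,
  y**4 − 4y**3 − 24y**2 − 59y − 3010 = (y**4 − 11y**3 + 74y**2 − 451y + 903) + (7y**3 − 98y**2 + 392y − 3913)
  y**4 − 11y**3 + 74y**2 − 451y + 903 = ((1/7)y + 3/7)(7y**3 − 98y**2 + 392y − 3913) + (60y**2 − 60y + 2580)
  7y**3 − 98y**2 + 392y − 3913 = ((7/60)y − 91/60)(60y**2 − 60y + 2580) + (0)
Last nonzero remainder: 60y**2 − 60y + 2580. Dividing through by 60 gives the monic gcd y**2 − y + 43.
Then lcm(f, g) = f·g / gcd(f, g); expanding and making the result monic gives the answer.

y**6 − 14y**5 + 37y**4 + 97y**3 − 2924y**2 + 28861y − 63210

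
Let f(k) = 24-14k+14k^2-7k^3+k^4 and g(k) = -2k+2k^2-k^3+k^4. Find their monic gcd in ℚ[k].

Apply the Euclidean algorithm:
  k^4-7k^3+14k^2-14k+24 = (k^4-k^3+2k^2-2k) + (-6k^3+12k^2-12k+24)
  k^4-k^3+2k^2-2k = (-(1/6)k-1/6)(-6k^3+12k^2-12k+24) + (2k^2+4)
  -6k^3+12k^2-12k+24 = (-3k+6)(2k^2+4) + (0)
Last nonzero remainder: 2k^2+4. Dividing through by 2 gives the monic gcd k^2+2.

2+k^2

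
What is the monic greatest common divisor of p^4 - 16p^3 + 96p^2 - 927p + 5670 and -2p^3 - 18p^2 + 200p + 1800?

By polynomial division,
  p^4 - 16p^3 + 96p^2 - 927p + 5670 = (-(1/2)p + 25/2)(-2p^3 - 18p^2 + 200p + 1800) + (421p^2 - 2527p - 16830)
  -2p^3 - 18p^2 + 200p + 1800 = (-(2/421)p - 12632/177241)(421p^2 - 2527p - 16830) + (-(10643724/177241)p + 106437240/177241)
  421p^2 - 2527p - 16830 = (-(74618461/10643724)p - 33144067/1182636)(-(10643724/177241)p + 106437240/177241) + (0)
Last nonzero remainder: -(10643724/177241)p + 106437240/177241. Dividing through by -10643724/177241 gives the monic gcd p - 10.

p - 10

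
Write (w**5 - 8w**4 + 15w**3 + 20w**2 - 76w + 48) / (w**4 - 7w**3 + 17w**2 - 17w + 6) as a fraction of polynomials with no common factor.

By polynomial division,
  w**5 - 8w**4 + 15w**3 + 20w**2 - 76w + 48 = (w - 1)(w**4 - 7w**3 + 17w**2 - 17w + 6) + (-9w**3 + 54w**2 - 99w + 54)
  w**4 - 7w**3 + 17w**2 - 17w + 6 = (-(1/9)w + 1/9)(-9w**3 + 54w**2 - 99w + 54) + (0)
Last nonzero remainder: -9w**3 + 54w**2 - 99w + 54. Dividing through by -9 gives the monic gcd w**3 - 6w**2 + 11w - 6.
Cancel w**3 - 6w**2 + 11w - 6 from numerator and denominator to get the reduced form.

(w**2 - 2w - 8)/(w - 1)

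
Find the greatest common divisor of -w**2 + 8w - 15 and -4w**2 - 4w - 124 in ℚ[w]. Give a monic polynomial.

1

Repeated division with remainder:
  -w**2 + 8w - 15 = (1/4)(-4w**2 - 4w - 124) + (9w + 16)
  -4w**2 - 4w - 124 = (-(4/9)w + 28/81)(9w + 16) + (-10492/81)
  9w + 16 = (-(729/10492)w - 324/2623)(-10492/81) + (0)
The last nonzero remainder is the constant -10492/81, so the polynomials are coprime and gcd = 1.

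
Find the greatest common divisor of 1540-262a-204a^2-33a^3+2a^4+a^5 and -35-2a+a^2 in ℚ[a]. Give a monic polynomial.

-35-2a+a^2

By polynomial division,
  a^5+2a^4-33a^3-204a^2-262a+1540 = (a^3+4a^2+10a-44)(a^2-2a-35) + (0)
The last nonzero remainder a^2-2a-35 is already monic.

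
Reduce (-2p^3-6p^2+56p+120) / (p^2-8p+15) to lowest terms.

Apply the Euclidean algorithm:
  -2p^3-6p^2+56p+120 = (-2p-22)(p^2-8p+15) + (-90p+450)
  p^2-8p+15 = (-(1/90)p+1/30)(-90p+450) + (0)
Last nonzero remainder: -90p+450. Dividing through by -90 gives the monic gcd p-5.
Cancel p-5 from numerator and denominator to get the reduced form.

(-2p^2-16p-24)/(p-3)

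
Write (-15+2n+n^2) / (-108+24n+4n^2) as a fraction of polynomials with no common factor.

By polynomial division,
  n^2+2n-15 = (1/4)(4n^2+24n-108) + (-4n+12)
  4n^2+24n-108 = (-n-9)(-4n+12) + (0)
Last nonzero remainder: -4n+12. Dividing through by -4 gives the monic gcd n-3.
Cancel n-3 from numerator and denominator to get the reduced form.

(5+n)/(36+4n)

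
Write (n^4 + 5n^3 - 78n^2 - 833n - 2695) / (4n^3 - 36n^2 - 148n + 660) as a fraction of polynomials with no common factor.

(n^3 + 16n^2 + 98n + 245)/(4n^2 + 8n - 60)

Repeated division with remainder:
  n^4 + 5n^3 - 78n^2 - 833n - 2695 = ((1/4)n + 7/2)(4n^3 - 36n^2 - 148n + 660) + (85n^2 - 480n - 5005)
  4n^3 - 36n^2 - 148n + 660 = ((4/85)n - 228/1445)(85n^2 - 480n - 5005) + ((3408/289)n - 37488/289)
  85n^2 - 480n - 5005 = ((24565/3408)n + 131495/3408)((3408/289)n - 37488/289) + (0)
Last nonzero remainder: (3408/289)n - 37488/289. Dividing through by 3408/289 gives the monic gcd n - 11.
Cancel n - 11 from numerator and denominator to get the reduced form.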